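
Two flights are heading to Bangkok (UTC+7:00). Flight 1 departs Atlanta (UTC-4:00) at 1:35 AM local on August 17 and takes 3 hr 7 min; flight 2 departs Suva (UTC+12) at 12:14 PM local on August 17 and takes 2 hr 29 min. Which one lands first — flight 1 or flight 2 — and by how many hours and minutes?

the second, by 5 hours 59 minutes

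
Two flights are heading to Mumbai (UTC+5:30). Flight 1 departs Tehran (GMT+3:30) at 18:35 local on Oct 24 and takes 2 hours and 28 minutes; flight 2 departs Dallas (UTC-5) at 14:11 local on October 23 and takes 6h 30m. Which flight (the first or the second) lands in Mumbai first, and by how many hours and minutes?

Flight 1 in UTC: 18:35 − 3:30 = 15:05 on Oct 24.
+2 hours and 28 minutes → arrive 17:33 UTC on Oct 24.
Flight 2 in UTC: 14:11 + 5:00 = 19:11 on Oct 23.
+6 hours and 30 minutes → arrive 01:41 UTC on Oct 24.
Flight 2 lands earlier by 15 hours 52 minutes.

the second, by 15 hours 52 minutes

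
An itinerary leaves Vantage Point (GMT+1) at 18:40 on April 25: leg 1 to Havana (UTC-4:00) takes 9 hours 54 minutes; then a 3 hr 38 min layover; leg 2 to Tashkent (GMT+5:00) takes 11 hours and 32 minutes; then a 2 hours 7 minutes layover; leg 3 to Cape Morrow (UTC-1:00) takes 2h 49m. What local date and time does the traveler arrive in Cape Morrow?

Convert departure to UTC: 18:40 − 1:00 = 17:40 UTC on Apr 25.
Add 9 hours and 54 minutes leg 1 → 03:34 UTC (Apr 26).
Add 3 hours 38 minutes layover in Havana → 07:12 UTC.
Add 11 hours 32 minutes leg 2 → 18:44 UTC.
Add 2 hours and 7 minutes layover in Tashkent → 20:51 UTC.
Add 2 hours and 49 minutes leg 3 → 23:40 UTC.
Cape Morrow is UTC−1:00, so local arrival = 23:40 − 1:00 = 22:40 on Apr 26.

22:40 on Apr 26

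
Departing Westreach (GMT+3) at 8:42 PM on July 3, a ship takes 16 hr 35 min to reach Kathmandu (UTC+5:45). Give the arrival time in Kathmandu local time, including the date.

Convert departure to UTC: 8:42 PM − 3:00 = 5:42 PM UTC on Jul 3.
Add 16 hours 35 minutes travel time → 10:17 AM UTC (Jul 4).
Kathmandu is UTC+5:45, so local arrival = 10:17 AM + 5:45 = 4:02 PM on Jul 4.

4:02 PM on Jul 4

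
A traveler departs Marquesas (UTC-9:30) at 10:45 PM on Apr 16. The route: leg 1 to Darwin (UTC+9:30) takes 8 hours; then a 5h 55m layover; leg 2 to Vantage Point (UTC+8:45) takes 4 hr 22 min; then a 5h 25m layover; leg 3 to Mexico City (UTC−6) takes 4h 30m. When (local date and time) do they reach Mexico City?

6:27 AM on April 18

Convert departure to UTC: 10:45 PM + 9:30 = 8:15 AM UTC on Apr 17.
Add 8 hours leg 1 → 4:15 PM UTC.
Add 5 hours 55 minutes layover in Darwin → 10:10 PM UTC.
Add 4 hours and 22 minutes leg 2 → 2:32 AM UTC (Apr 18).
Add 5 hours 25 minutes layover in Vantage Point → 7:57 AM UTC.
Add 4 hours and 30 minutes leg 3 → 12:27 PM UTC.
Mexico City is UTC−6:00, so local arrival = 12:27 PM − 6:00 = 6:27 AM on Apr 18.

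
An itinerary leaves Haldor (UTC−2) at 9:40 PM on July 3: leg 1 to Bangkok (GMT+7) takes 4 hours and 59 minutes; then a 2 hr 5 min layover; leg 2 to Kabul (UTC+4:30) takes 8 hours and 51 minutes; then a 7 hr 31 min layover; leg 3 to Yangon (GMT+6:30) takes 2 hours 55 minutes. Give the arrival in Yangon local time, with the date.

8:31 AM on July 5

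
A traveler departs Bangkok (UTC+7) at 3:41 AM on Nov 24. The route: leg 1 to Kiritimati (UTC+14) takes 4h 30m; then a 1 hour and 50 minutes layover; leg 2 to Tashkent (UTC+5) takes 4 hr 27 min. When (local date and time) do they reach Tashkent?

12:28 PM on November 24

Convert departure to UTC: 3:41 AM − 7:00 = 8:41 PM UTC on Nov 23.
Add 4 hours and 30 minutes leg 1 → 1:11 AM UTC (Nov 24).
Add 1 hour and 50 minutes layover in Kiritimati → 3:01 AM UTC.
Add 4 hours 27 minutes leg 2 → 7:28 AM UTC.
Tashkent is UTC+5:00, so local arrival = 7:28 AM + 5:00 = 12:28 PM on Nov 24.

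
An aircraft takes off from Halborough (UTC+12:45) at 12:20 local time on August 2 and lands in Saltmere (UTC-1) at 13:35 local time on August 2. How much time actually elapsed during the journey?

Saltmere is 13:45 behind Halborough.
Clock-face elapsed time (ignoring zones) is 1 hour 15 minutes.
Actual elapsed = 1 hour 15 minutes + 13:45 = 15 hours.

15 hours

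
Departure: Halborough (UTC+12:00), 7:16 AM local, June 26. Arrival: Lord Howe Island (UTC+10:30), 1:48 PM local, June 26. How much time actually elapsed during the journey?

Lord Howe Island is 1:30 behind Halborough.
Clock-face elapsed time (ignoring zones) is 6 hours 32 minutes.
Actual elapsed = 6 hours 32 minutes + 1:30 = 8 hours 2 minutes.

8 hours 2 minutes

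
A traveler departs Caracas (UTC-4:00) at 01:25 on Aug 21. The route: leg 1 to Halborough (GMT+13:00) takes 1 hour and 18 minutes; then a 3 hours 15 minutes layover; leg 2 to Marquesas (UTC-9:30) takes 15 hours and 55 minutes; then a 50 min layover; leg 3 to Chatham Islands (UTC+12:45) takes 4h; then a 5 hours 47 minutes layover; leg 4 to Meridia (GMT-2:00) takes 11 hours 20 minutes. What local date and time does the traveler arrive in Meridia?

Convert departure to UTC: 01:25 + 4:00 = 05:25 UTC on Aug 21.
Add 1 hour and 18 minutes leg 1 → 06:43 UTC.
Add 3 hours 15 minutes layover in Halborough → 09:58 UTC.
Add 15 hours and 55 minutes leg 2 → 01:53 UTC (Aug 22).
Add 50 minutes layover in Marquesas → 02:43 UTC.
Add 4 hours leg 3 → 06:43 UTC.
Add 5 hours and 47 minutes layover in Chatham Islands → 12:30 UTC.
Add 11 hours and 20 minutes leg 4 → 23:50 UTC.
Meridia is UTC−2:00, so local arrival = 23:50 − 2:00 = 21:50 on Aug 22.

21:50 on August 22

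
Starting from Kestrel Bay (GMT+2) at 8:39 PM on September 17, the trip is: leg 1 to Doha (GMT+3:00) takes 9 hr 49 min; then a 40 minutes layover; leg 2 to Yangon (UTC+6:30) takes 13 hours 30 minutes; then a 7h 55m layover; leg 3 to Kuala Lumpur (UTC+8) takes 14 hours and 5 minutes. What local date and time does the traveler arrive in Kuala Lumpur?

Convert departure to UTC: 8:39 PM − 2:00 = 6:39 PM UTC on Sep 17.
Add 9 hours 49 minutes leg 1 → 4:28 AM UTC (Sep 18).
Add 40 minutes layover in Doha → 5:08 AM UTC.
Add 13 hours and 30 minutes leg 2 → 6:38 PM UTC.
Add 7 hours 55 minutes layover in Yangon → 2:33 AM UTC (Sep 19).
Add 14 hours 5 minutes leg 3 → 4:38 PM UTC.
Kuala Lumpur is UTC+8:00, so local arrival = 4:38 PM + 8:00 = 12:38 AM on Sep 20.

12:38 AM on September 20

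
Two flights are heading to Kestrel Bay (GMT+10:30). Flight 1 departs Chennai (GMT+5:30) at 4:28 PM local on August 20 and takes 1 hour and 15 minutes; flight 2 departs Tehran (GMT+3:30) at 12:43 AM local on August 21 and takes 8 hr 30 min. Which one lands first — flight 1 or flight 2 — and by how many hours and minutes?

Flight 1 in UTC: 4:28 PM − 5:30 = 10:58 AM on Aug 20.
+1 hour 15 minutes → arrive 12:13 PM UTC on Aug 20.
Flight 2 in UTC: 12:43 AM − 3:30 = 9:13 PM on Aug 20.
+8 hours 30 minutes → arrive 5:43 AM UTC on Aug 21.
Flight 1 lands earlier by 17 hours 30 minutes.

the first, by 17 hours 30 minutes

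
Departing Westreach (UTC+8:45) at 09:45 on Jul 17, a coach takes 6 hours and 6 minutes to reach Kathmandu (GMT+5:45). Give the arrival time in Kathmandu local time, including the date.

Convert departure to UTC: 09:45 − 8:45 = 01:00 UTC on Jul 17.
Add 6 hours and 6 minutes travel time → 07:06 UTC.
Kathmandu is UTC+5:45, so local arrival = 07:06 + 5:45 = 12:51 on Jul 17.

12:51 on Jul 17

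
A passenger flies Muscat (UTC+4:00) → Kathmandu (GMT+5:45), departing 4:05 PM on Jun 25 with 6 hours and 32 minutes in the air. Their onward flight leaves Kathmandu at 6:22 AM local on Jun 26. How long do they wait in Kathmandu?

6 hours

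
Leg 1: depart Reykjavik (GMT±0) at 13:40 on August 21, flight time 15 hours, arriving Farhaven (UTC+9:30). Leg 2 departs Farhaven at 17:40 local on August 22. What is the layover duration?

Reykjavik is at UTC+0, so departure is already 13:40 UTC on Aug 21.
Add 15 hours flight time → 04:40 UTC (Aug 22).
Farhaven is UTC+9:30, so local arrival = 04:40 + 9:30 = 14:10 on Aug 22.
Layover = 17:40 − 14:10 = 3 hours 30 minutes.

3 hours 30 minutes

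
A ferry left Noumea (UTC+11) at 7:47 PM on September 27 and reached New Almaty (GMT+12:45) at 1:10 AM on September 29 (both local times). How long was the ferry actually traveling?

27 hours 38 minutes

Departure in UTC: 7:47 PM − 11:00 = 8:47 AM on Sep 27.
Arrival in UTC: 1:10 AM − 12:45 = 12:25 PM on Sep 28.
Elapsed = 12:25 PM − 8:47 AM (+1 day) = 27 hours 38 minutes.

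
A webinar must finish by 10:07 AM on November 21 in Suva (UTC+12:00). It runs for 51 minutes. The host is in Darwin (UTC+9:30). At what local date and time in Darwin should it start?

6:46 AM on Nov 21

Target end time in UTC: 10:07 AM − 12:00 = 10:07 PM on Nov 20.
Subtract 51 minutes → start 9:16 PM UTC on Nov 20.
Darwin is UTC+9:30: 9:16 PM + 9:30 = 6:46 AM on Nov 21.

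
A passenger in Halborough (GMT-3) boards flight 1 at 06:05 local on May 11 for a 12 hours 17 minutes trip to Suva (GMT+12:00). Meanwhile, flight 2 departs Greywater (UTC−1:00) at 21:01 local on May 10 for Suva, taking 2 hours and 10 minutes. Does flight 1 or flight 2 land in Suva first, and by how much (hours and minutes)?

the second, by 21 hours 11 minutes

Flight 1 in UTC: 06:05 + 3:00 = 09:05 on May 11.
+12 hours 17 minutes → arrive 21:22 UTC on May 11.
Flight 2 in UTC: 21:01 + 1:00 = 22:01 on May 10.
+2 hours 10 minutes → arrive 00:11 UTC on May 11.
Flight 2 lands earlier by 21 hours 11 minutes.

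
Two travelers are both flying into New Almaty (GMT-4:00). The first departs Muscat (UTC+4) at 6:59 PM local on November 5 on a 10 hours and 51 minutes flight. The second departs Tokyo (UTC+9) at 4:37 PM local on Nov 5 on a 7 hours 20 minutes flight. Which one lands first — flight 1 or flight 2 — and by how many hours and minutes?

the second, by 10 hours 53 minutes

Flight 1 in UTC: 6:59 PM − 4:00 = 2:59 PM on Nov 5.
+10 hours 51 minutes → arrive 1:50 AM UTC on Nov 6.
Flight 2 in UTC: 4:37 PM − 9:00 = 7:37 AM on Nov 5.
+7 hours and 20 minutes → arrive 2:57 PM UTC on Nov 5.
Flight 2 lands earlier by 10 hours 53 minutes.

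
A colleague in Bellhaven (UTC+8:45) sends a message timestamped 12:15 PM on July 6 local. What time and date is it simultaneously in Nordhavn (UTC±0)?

3:30 AM on July 6

Nordhavn is 8:45 behind Bellhaven.
Shift by the zone difference: 12:15 PM − 8:45 = 3:30 AM on Jul 6 in Nordhavn.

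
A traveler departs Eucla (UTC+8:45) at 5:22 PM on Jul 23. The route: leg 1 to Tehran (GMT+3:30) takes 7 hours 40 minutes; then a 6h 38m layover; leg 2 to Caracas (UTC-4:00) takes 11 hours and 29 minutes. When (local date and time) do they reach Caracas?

Convert departure to UTC: 5:22 PM − 8:45 = 8:37 AM UTC on Jul 23.
Add 7 hours and 40 minutes leg 1 → 4:17 PM UTC.
Add 6 hours 38 minutes layover in Tehran → 10:55 PM UTC.
Add 11 hours 29 minutes leg 2 → 10:24 AM UTC (Jul 24).
Caracas is UTC−4:00, so local arrival = 10:24 AM − 4:00 = 6:24 AM on Jul 24.

6:24 AM on Jul 24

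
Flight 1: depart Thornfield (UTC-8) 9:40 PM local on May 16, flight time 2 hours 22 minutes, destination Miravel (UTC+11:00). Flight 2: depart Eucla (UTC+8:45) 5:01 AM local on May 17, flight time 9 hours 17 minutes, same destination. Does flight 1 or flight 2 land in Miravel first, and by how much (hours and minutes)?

Flight 1 in UTC: 9:40 PM + 8:00 = 5:40 AM on May 17.
+2 hours and 22 minutes → arrive 8:02 AM UTC on May 17.
Flight 2 in UTC: 5:01 AM − 8:45 = 8:16 PM on May 16.
+9 hours and 17 minutes → arrive 5:33 AM UTC on May 17.
Flight 2 lands earlier by 2 hours 29 minutes.

the second, by 2 hours 29 minutes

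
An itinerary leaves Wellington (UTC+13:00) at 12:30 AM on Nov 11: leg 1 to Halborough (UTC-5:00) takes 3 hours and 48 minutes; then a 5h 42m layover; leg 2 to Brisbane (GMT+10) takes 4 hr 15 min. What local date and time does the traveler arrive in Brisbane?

Convert departure to UTC: 12:30 AM − 13:00 = 11:30 AM UTC on Nov 10.
Add 3 hours and 48 minutes leg 1 → 3:18 PM UTC.
Add 5 hours and 42 minutes layover in Halborough → 9:00 PM UTC.
Add 4 hours 15 minutes leg 2 → 1:15 AM UTC (Nov 11).
Brisbane is UTC+10:00, so local arrival = 1:15 AM + 10:00 = 11:15 AM on Nov 11.

11:15 AM on Nov 11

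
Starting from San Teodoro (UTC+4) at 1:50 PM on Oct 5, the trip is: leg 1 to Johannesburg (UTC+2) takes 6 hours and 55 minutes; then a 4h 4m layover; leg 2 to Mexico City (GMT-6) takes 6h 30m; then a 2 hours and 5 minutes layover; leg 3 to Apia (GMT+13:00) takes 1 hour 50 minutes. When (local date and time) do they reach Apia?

8:14 PM on October 6

Convert departure to UTC: 1:50 PM − 4:00 = 9:50 AM UTC on Oct 5.
Add 6 hours 55 minutes leg 1 → 4:45 PM UTC.
Add 4 hours and 4 minutes layover in Johannesburg → 8:49 PM UTC.
Add 6 hours 30 minutes leg 2 → 3:19 AM UTC (Oct 6).
Add 2 hours and 5 minutes layover in Mexico City → 5:24 AM UTC.
Add 1 hour 50 minutes leg 3 → 7:14 AM UTC.
Apia is UTC+13:00, so local arrival = 7:14 AM + 13:00 = 8:14 PM on Oct 6.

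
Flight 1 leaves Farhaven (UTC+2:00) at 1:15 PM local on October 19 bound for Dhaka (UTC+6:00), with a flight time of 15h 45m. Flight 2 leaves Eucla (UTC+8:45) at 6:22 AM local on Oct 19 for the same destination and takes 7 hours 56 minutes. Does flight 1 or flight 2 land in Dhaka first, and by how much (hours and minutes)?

the second, by 21 hours 27 minutes

Flight 1 in UTC: 1:15 PM − 2:00 = 11:15 AM on Oct 19.
+15 hours 45 minutes → arrive 3:00 AM UTC on Oct 20.
Flight 2 in UTC: 6:22 AM − 8:45 = 9:37 PM on Oct 18.
+7 hours and 56 minutes → arrive 5:33 AM UTC on Oct 19.
Flight 2 lands earlier by 21 hours 27 minutes.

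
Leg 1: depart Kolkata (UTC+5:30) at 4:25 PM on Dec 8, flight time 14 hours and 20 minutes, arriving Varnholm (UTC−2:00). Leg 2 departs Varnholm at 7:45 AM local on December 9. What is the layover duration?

8 hours 30 minutes

Convert departure to UTC: 4:25 PM − 5:30 = 10:55 AM UTC on Dec 8.
Add 14 hours 20 minutes flight time → 1:15 AM UTC (Dec 9).
Varnholm is UTC−2:00, so local arrival = 1:15 AM − 2:00 = 11:15 PM on Dec 8.
Layover = 7:45 AM − 11:15 PM (+1 day) = 8 hours 30 minutes.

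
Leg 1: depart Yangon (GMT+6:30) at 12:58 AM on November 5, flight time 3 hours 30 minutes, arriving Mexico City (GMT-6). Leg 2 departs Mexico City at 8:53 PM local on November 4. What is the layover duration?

4 hours 55 minutes

Convert departure to UTC: 12:58 AM − 6:30 = 6:28 PM UTC on Nov 4.
Add 3 hours 30 minutes flight time → 9:58 PM UTC.
Mexico City is UTC−6:00, so local arrival = 9:58 PM − 6:00 = 3:58 PM on Nov 4.
Layover = 8:53 PM − 3:58 PM = 4 hours 55 minutes.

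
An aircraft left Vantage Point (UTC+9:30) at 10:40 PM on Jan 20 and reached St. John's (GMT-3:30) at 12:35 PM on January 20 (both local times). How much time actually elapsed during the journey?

2 hours 55 minutes

Departure in UTC: 10:40 PM − 9:30 = 1:10 PM on Jan 20.
Arrival in UTC: 12:35 PM + 3:30 = 4:05 PM on Jan 20.
Elapsed = 4:05 PM − 1:10 PM = 2 hours 55 minutes.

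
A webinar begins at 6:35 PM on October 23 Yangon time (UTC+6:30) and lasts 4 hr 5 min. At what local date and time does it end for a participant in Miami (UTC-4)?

12:10 PM on October 23

Convert start to UTC: 6:35 PM − 6:30 = 12:05 PM UTC on Oct 23.
Add 4 hours and 5 minutes duration → 4:10 PM UTC.
Miami is UTC−4:00, so local end time = 4:10 PM − 4:00 = 12:10 PM on Oct 23.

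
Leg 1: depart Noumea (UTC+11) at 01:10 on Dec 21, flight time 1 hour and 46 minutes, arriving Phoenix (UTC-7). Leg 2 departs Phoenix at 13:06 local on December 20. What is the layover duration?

Convert departure to UTC: 01:10 − 11:00 = 14:10 UTC on Dec 20.
Add 1 hour 46 minutes flight time → 15:56 UTC.
Phoenix is UTC−7:00, so local arrival = 15:56 − 7:00 = 08:56 on Dec 20.
Layover = 13:06 − 08:56 = 4 hours 10 minutes.

4 hours 10 minutes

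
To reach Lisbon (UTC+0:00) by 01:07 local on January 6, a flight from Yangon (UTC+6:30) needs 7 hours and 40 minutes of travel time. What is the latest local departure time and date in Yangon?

Target arrival is already UTC: 01:07 on Jan 6.
Subtract 7 hours and 40 minutes → departure 17:27 UTC on Jan 5.
Yangon is UTC+6:30: 17:27 + 6:30 = 23:57 on Jan 5.

23:57 on January 5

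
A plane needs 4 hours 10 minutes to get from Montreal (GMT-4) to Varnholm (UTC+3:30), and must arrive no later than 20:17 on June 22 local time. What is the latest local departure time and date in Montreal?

08:37 on June 22

Target arrival in UTC: 20:17 − 3:30 = 16:47 on Jun 22.
Subtract 4 hours and 10 minutes → departure 12:37 UTC on Jun 22.
Montreal is UTC−4:00: 12:37 − 4:00 = 08:37 on Jun 22.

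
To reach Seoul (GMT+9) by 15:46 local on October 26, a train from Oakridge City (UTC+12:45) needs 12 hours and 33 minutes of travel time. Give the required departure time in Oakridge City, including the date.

06:58 on October 26

Target arrival in UTC: 15:46 − 9:00 = 06:46 on Oct 26.
Subtract 12 hours and 33 minutes → departure 18:13 UTC on Oct 25.
Oakridge City is UTC+12:45: 18:13 + 12:45 = 06:58 on Oct 26.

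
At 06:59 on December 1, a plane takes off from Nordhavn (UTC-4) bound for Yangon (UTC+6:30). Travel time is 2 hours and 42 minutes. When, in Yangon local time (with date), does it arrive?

20:11 on December 1

Convert departure to UTC: 06:59 + 4:00 = 10:59 UTC on Dec 1.
Add 2 hours and 42 minutes travel time → 13:41 UTC.
Yangon is UTC+6:30, so local arrival = 13:41 + 6:30 = 20:11 on Dec 1.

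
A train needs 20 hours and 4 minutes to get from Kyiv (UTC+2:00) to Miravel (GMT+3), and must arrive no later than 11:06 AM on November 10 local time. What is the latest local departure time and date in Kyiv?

Target arrival in UTC: 11:06 AM − 3:00 = 8:06 AM on Nov 10.
Subtract 20 hours and 4 minutes → departure 12:02 PM UTC on Nov 9.
Kyiv is UTC+2:00: 12:02 PM + 2:00 = 2:02 PM on Nov 9.

2:02 PM on November 9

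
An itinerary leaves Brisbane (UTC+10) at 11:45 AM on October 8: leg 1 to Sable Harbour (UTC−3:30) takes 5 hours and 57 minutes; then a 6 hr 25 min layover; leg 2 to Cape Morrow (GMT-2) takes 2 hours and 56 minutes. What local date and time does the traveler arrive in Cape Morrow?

3:03 PM on October 8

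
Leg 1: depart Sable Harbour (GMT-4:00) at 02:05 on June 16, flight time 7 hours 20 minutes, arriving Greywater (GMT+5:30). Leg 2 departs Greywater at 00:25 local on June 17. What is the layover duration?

5 hours 30 minutes

Convert departure to UTC: 02:05 + 4:00 = 06:05 UTC on Jun 16.
Add 7 hours and 20 minutes flight time → 13:25 UTC.
Greywater is UTC+5:30, so local arrival = 13:25 + 5:30 = 18:55 on Jun 16.
Layover = 00:25 − 18:55 (+1 day) = 5 hours 30 minutes.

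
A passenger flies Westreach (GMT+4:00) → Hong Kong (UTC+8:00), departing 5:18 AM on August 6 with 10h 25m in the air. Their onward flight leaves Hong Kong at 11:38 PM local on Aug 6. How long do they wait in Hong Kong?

3 hours 55 minutes

Convert departure to UTC: 5:18 AM − 4:00 = 1:18 AM UTC on Aug 6.
Add 10 hours 25 minutes flight time → 11:43 AM UTC.
Hong Kong is UTC+8:00, so local arrival = 11:43 AM + 8:00 = 7:43 PM on Aug 6.
Layover = 11:38 PM − 7:43 PM = 3 hours 55 minutes.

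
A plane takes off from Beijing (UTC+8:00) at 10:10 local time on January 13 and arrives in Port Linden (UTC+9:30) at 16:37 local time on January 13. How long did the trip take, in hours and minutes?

4 hours 57 minutes

Departure in UTC: 10:10 − 8:00 = 02:10 on Jan 13.
Arrival in UTC: 16:37 − 9:30 = 07:07 on Jan 13.
Elapsed = 07:07 − 02:10 = 4 hours 57 minutes.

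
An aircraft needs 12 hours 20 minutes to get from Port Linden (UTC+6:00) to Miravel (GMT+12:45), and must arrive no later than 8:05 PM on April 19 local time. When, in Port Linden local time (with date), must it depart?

1:00 AM on April 19

Target arrival in UTC: 8:05 PM − 12:45 = 7:20 AM on Apr 19.
Subtract 12 hours 20 minutes → departure 7:00 PM UTC on Apr 18.
Port Linden is UTC+6:00: 7:00 PM + 6:00 = 1:00 AM on Apr 19.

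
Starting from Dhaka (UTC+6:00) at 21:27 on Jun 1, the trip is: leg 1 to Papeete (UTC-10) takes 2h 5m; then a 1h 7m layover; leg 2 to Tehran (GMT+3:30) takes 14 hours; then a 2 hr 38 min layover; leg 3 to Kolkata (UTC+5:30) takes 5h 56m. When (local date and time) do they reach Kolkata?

22:43 on June 2

Convert departure to UTC: 21:27 − 6:00 = 15:27 UTC on Jun 1.
Add 2 hours 5 minutes leg 1 → 17:32 UTC.
Add 1 hour and 7 minutes layover in Papeete → 18:39 UTC.
Add 14 hours leg 2 → 08:39 UTC (Jun 2).
Add 2 hours and 38 minutes layover in Tehran → 11:17 UTC.
Add 5 hours and 56 minutes leg 3 → 17:13 UTC.
Kolkata is UTC+5:30, so local arrival = 17:13 + 5:30 = 22:43 on Jun 2.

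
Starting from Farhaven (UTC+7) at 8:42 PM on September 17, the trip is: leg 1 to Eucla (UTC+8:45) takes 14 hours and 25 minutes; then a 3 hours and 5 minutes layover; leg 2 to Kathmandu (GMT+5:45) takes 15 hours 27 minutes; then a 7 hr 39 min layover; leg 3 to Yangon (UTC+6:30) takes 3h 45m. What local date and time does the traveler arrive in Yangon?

4:33 PM on Sep 19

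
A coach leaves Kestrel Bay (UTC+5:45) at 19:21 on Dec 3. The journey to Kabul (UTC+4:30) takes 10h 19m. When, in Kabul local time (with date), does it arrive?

Kabul is 1:15 behind Kestrel Bay.
After 10 hours 19 minutes it is 05:40 (Dec 4) in Kestrel Bay.
Shift by the zone difference: 05:40 − 1:15 = 04:25 on Dec 4 in Kabul.

04:25 on Dec 4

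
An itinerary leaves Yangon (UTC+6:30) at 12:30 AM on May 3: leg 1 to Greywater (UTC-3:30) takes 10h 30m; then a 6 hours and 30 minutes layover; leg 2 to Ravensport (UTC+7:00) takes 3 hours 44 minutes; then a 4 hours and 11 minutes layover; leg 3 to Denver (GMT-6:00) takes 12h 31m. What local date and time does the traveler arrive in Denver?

1:26 AM on May 4

Convert departure to UTC: 12:30 AM − 6:30 = 6:00 PM UTC on May 2.
Add 10 hours and 30 minutes leg 1 → 4:30 AM UTC (May 3).
Add 6 hours and 30 minutes layover in Greywater → 11:00 AM UTC.
Add 3 hours and 44 minutes leg 2 → 2:44 PM UTC.
Add 4 hours 11 minutes layover in Ravensport → 6:55 PM UTC.
Add 12 hours 31 minutes leg 3 → 7:26 AM UTC (May 4).
Denver is UTC−6:00, so local arrival = 7:26 AM − 6:00 = 1:26 AM on May 4.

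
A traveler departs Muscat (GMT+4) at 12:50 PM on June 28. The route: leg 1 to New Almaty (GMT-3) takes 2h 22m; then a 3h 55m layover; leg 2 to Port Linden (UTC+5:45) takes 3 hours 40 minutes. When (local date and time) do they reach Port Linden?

12:32 AM on Jun 29

Convert departure to UTC: 12:50 PM − 4:00 = 8:50 AM UTC on Jun 28.
Add 2 hours 22 minutes leg 1 → 11:12 AM UTC.
Add 3 hours and 55 minutes layover in New Almaty → 3:07 PM UTC.
Add 3 hours 40 minutes leg 2 → 6:47 PM UTC.
Port Linden is UTC+5:45, so local arrival = 6:47 PM + 5:45 = 12:32 AM on Jun 29.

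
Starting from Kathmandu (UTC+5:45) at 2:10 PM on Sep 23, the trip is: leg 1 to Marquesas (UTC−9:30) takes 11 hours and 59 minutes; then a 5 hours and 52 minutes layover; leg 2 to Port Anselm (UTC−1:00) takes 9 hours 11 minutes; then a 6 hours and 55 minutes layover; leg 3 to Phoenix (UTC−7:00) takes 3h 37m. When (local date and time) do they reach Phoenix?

2:59 PM on Sep 24

Convert departure to UTC: 2:10 PM − 5:45 = 8:25 AM UTC on Sep 23.
Add 11 hours and 59 minutes leg 1 → 8:24 PM UTC.
Add 5 hours 52 minutes layover in Marquesas → 2:16 AM UTC (Sep 24).
Add 9 hours and 11 minutes leg 2 → 11:27 AM UTC.
Add 6 hours 55 minutes layover in Port Anselm → 6:22 PM UTC.
Add 3 hours 37 minutes leg 3 → 9:59 PM UTC.
Phoenix is UTC−7:00, so local arrival = 9:59 PM − 7:00 = 2:59 PM on Sep 24.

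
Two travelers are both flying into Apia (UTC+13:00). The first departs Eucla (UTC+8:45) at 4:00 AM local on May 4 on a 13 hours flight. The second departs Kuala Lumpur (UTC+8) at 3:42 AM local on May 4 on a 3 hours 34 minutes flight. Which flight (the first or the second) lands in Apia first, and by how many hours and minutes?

the second, by 8 hours 59 minutes

Flight 1 in UTC: 4:00 AM − 8:45 = 7:15 PM on May 3.
+13 hours → arrive 8:15 AM UTC on May 4.
Flight 2 in UTC: 3:42 AM − 8:00 = 7:42 PM on May 3.
+3 hours 34 minutes → arrive 11:16 PM UTC on May 3.
Flight 2 lands earlier by 8 hours 59 minutes.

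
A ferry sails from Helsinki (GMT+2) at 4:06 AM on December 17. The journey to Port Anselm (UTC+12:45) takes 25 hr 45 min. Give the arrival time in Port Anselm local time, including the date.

4:36 PM on December 18

Convert departure to UTC: 4:06 AM − 2:00 = 2:06 AM UTC on Dec 17.
Add 25 hours 45 minutes travel time → 3:51 AM UTC (Dec 18).
Port Anselm is UTC+12:45, so local arrival = 3:51 AM + 12:45 = 4:36 PM on Dec 18.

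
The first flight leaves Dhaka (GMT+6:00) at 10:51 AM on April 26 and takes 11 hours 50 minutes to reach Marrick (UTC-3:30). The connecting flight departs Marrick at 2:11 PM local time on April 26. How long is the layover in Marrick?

1 hour

Convert departure to UTC: 10:51 AM − 6:00 = 4:51 AM UTC on Apr 26.
Add 11 hours 50 minutes flight time → 4:41 PM UTC.
Marrick is UTC−3:30, so local arrival = 4:41 PM − 3:30 = 1:11 PM on Apr 26.
Layover = 2:11 PM − 1:11 PM = 1 hour.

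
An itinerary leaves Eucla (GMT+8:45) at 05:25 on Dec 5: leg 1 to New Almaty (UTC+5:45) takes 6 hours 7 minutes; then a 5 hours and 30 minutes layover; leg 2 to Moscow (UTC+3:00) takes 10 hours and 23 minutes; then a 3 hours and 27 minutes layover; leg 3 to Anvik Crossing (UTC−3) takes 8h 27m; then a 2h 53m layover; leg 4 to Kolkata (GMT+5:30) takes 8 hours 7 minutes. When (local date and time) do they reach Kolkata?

23:04 on December 6

Convert departure to UTC: 05:25 − 8:45 = 20:40 UTC on Dec 4.
Add 6 hours and 7 minutes leg 1 → 02:47 UTC (Dec 5).
Add 5 hours and 30 minutes layover in New Almaty → 08:17 UTC.
Add 10 hours and 23 minutes leg 2 → 18:40 UTC.
Add 3 hours and 27 minutes layover in Moscow → 22:07 UTC.
Add 8 hours and 27 minutes leg 3 → 06:34 UTC (Dec 6).
Add 2 hours 53 minutes layover in Anvik Crossing → 09:27 UTC.
Add 8 hours and 7 minutes leg 4 → 17:34 UTC.
Kolkata is UTC+5:30, so local arrival = 17:34 + 5:30 = 23:04 on Dec 6.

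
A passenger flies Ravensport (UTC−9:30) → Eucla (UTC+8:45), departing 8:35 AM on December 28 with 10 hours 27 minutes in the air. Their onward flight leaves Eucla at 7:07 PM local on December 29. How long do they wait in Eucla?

5 hours 50 minutes

Convert departure to UTC: 8:35 AM + 9:30 = 6:05 PM UTC on Dec 28.
Add 10 hours 27 minutes flight time → 4:32 AM UTC (Dec 29).
Eucla is UTC+8:45, so local arrival = 4:32 AM + 8:45 = 1:17 PM on Dec 29.
Layover = 7:07 PM − 1:17 PM = 5 hours 50 minutes.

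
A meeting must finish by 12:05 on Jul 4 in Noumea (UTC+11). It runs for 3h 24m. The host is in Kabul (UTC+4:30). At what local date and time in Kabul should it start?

Target end time in UTC: 12:05 − 11:00 = 01:05 on Jul 4.
Subtract 3 hours 24 minutes → start 21:41 UTC on Jul 3.
Kabul is UTC+4:30: 21:41 + 4:30 = 02:11 on Jul 4.

02:11 on July 4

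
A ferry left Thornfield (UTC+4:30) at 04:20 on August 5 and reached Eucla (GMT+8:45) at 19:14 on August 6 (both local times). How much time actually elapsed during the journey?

34 hours 39 minutes

Eucla is 4:15 ahead of Thornfield.
Clock-face elapsed time (ignoring zones) is 38 hours 54 minutes.
Actual elapsed = 38 hours 54 minutes − 4:15 = 34 hours 39 minutes.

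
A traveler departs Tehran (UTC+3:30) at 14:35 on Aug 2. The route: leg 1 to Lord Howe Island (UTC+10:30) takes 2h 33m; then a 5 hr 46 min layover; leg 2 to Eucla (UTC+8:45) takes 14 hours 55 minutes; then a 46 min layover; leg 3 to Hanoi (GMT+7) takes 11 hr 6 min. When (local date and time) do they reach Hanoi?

Convert departure to UTC: 14:35 − 3:30 = 11:05 UTC on Aug 2.
Add 2 hours and 33 minutes leg 1 → 13:38 UTC.
Add 5 hours 46 minutes layover in Lord Howe Island → 19:24 UTC.
Add 14 hours 55 minutes leg 2 → 10:19 UTC (Aug 3).
Add 46 minutes layover in Eucla → 11:05 UTC.
Add 11 hours and 6 minutes leg 3 → 22:11 UTC.
Hanoi is UTC+7:00, so local arrival = 22:11 + 7:00 = 05:11 on Aug 4.

05:11 on Aug 4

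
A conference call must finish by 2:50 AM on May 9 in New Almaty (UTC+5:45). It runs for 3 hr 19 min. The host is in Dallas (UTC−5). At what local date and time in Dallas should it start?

12:46 PM on May 8

Target end time in UTC: 2:50 AM − 5:45 = 9:05 PM on May 8.
Subtract 3 hours and 19 minutes → start 5:46 PM UTC on May 8.
Dallas is UTC−5:00: 5:46 PM − 5:00 = 12:46 PM on May 8.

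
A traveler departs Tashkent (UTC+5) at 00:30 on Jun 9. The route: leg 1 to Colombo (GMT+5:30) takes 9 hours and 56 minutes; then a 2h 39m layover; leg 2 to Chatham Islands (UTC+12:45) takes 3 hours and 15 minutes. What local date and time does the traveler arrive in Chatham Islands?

00:05 on Jun 10

Convert departure to UTC: 00:30 − 5:00 = 19:30 UTC on Jun 8.
Add 9 hours 56 minutes leg 1 → 05:26 UTC (Jun 9).
Add 2 hours 39 minutes layover in Colombo → 08:05 UTC.
Add 3 hours 15 minutes leg 2 → 11:20 UTC.
Chatham Islands is UTC+12:45, so local arrival = 11:20 + 12:45 = 00:05 on Jun 10.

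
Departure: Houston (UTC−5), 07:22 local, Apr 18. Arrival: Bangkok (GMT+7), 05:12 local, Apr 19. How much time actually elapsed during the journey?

9 hours 50 minutes

Departure in UTC: 07:22 + 5:00 = 12:22 on Apr 18.
Arrival in UTC: 05:12 − 7:00 = 22:12 on Apr 18.
Elapsed = 22:12 − 12:22 = 9 hours 50 minutes.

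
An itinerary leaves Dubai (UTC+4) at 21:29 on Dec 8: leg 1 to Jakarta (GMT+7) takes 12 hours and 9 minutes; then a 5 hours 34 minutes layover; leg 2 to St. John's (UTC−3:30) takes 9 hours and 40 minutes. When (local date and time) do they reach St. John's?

Convert departure to UTC: 21:29 − 4:00 = 17:29 UTC on Dec 8.
Add 12 hours 9 minutes leg 1 → 05:38 UTC (Dec 9).
Add 5 hours and 34 minutes layover in Jakarta → 11:12 UTC.
Add 9 hours and 40 minutes leg 2 → 20:52 UTC.
St. John's is UTC−3:30, so local arrival = 20:52 − 3:30 = 17:22 on Dec 9.

17:22 on Dec 9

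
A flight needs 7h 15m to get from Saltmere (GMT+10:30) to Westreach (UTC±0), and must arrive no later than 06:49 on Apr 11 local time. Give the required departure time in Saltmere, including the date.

Target arrival is already UTC: 06:49 on Apr 11.
Subtract 7 hours 15 minutes → departure 23:34 UTC on Apr 10.
Saltmere is UTC+10:30: 23:34 + 10:30 = 10:04 on Apr 11.

10:04 on Apr 11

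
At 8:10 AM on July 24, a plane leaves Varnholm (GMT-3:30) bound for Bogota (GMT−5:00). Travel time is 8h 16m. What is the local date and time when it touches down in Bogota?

Convert departure to UTC: 8:10 AM + 3:30 = 11:40 AM UTC on Jul 24.
Add 8 hours 16 minutes travel time → 7:56 PM UTC.
Bogota is UTC−5:00, so local arrival = 7:56 PM − 5:00 = 2:56 PM on Jul 24.

2:56 PM on July 24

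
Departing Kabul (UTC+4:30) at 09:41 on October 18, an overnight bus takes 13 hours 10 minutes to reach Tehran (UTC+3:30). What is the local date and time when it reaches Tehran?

21:51 on Oct 18

Convert departure to UTC: 09:41 − 4:30 = 05:11 UTC on Oct 18.
Add 13 hours and 10 minutes travel time → 18:21 UTC.
Tehran is UTC+3:30, so local arrival = 18:21 + 3:30 = 21:51 on Oct 18.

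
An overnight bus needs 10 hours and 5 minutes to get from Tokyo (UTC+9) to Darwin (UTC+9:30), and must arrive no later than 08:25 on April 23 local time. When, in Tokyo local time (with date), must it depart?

21:50 on Apr 22

Target arrival in UTC: 08:25 − 9:30 = 22:55 on Apr 22.
Subtract 10 hours and 5 minutes → departure 12:50 UTC on Apr 22.
Tokyo is UTC+9:00: 12:50 + 9:00 = 21:50 on Apr 22.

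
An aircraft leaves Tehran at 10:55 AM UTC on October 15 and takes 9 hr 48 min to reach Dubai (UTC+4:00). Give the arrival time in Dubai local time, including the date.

12:43 AM on October 16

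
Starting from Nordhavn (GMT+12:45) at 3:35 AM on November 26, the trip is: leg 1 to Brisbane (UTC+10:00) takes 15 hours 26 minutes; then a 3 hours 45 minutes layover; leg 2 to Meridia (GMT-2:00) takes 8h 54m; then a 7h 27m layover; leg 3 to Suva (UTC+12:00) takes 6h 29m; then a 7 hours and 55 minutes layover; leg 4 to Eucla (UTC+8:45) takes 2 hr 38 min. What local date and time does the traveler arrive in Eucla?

Convert departure to UTC: 3:35 AM − 12:45 = 2:50 PM UTC on Nov 25.
Add 15 hours 26 minutes leg 1 → 6:16 AM UTC (Nov 26).
Add 3 hours 45 minutes layover in Brisbane → 10:01 AM UTC.
Add 8 hours and 54 minutes leg 2 → 6:55 PM UTC.
Add 7 hours 27 minutes layover in Meridia → 2:22 AM UTC (Nov 27).
Add 6 hours 29 minutes leg 3 → 8:51 AM UTC.
Add 7 hours and 55 minutes layover in Suva → 4:46 PM UTC.
Add 2 hours 38 minutes leg 4 → 7:24 PM UTC.
Eucla is UTC+8:45, so local arrival = 7:24 PM + 8:45 = 4:09 AM on Nov 28.

4:09 AM on Nov 28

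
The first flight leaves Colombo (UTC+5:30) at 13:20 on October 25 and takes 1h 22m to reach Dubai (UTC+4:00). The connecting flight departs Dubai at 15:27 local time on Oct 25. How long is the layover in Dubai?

Convert departure to UTC: 13:20 − 5:30 = 07:50 UTC on Oct 25.
Add 1 hour and 22 minutes flight time → 09:12 UTC.
Dubai is UTC+4:00, so local arrival = 09:12 + 4:00 = 13:12 on Oct 25.
Layover = 15:27 − 13:12 = 2 hours 15 minutes.

2 hours 15 minutes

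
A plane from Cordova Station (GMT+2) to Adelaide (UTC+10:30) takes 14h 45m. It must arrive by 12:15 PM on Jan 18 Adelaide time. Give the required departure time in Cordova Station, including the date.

Target arrival in UTC: 12:15 PM − 10:30 = 1:45 AM on Jan 18.
Subtract 14 hours and 45 minutes → departure 11:00 AM UTC on Jan 17.
Cordova Station is UTC+2:00: 11:00 AM + 2:00 = 1:00 PM on Jan 17.

1:00 PM on January 17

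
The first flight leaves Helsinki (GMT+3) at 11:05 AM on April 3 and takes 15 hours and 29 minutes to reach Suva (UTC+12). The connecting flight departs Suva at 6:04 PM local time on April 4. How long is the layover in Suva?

Convert departure to UTC: 11:05 AM − 3:00 = 8:05 AM UTC on Apr 3.
Add 15 hours 29 minutes flight time → 11:34 PM UTC.
Suva is UTC+12:00, so local arrival = 11:34 PM + 12:00 = 11:34 AM on Apr 4.
Layover = 6:04 PM − 11:34 AM = 6 hours 30 minutes.

6 hours 30 minutes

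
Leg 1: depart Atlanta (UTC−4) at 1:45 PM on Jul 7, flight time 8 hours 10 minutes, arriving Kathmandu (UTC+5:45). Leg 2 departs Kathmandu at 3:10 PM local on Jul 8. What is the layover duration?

Convert departure to UTC: 1:45 PM + 4:00 = 5:45 PM UTC on Jul 7.
Add 8 hours and 10 minutes flight time → 1:55 AM UTC (Jul 8).
Kathmandu is UTC+5:45, so local arrival = 1:55 AM + 5:45 = 7:40 AM on Jul 8.
Layover = 3:10 PM − 7:40 AM = 7 hours 30 minutes.

7 hours 30 minutes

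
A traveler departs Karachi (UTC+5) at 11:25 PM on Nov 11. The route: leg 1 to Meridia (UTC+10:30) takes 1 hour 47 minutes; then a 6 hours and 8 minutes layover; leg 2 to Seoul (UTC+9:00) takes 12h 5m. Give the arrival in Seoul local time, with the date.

11:25 PM on Nov 12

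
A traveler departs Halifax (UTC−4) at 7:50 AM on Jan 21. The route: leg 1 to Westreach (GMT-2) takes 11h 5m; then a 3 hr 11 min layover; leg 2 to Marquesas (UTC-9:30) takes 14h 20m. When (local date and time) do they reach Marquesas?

Convert departure to UTC: 7:50 AM + 4:00 = 11:50 AM UTC on Jan 21.
Add 11 hours and 5 minutes leg 1 → 10:55 PM UTC.
Add 3 hours 11 minutes layover in Westreach → 2:06 AM UTC (Jan 22).
Add 14 hours 20 minutes leg 2 → 4:26 PM UTC.
Marquesas is UTC−9:30, so local arrival = 4:26 PM − 9:30 = 6:56 AM on Jan 22.

6:56 AM on Jan 22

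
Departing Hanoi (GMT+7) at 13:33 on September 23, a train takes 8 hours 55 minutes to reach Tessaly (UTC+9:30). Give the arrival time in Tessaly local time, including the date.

00:58 on September 24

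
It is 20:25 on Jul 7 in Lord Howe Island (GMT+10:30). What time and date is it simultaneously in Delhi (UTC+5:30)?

15:25 on Jul 7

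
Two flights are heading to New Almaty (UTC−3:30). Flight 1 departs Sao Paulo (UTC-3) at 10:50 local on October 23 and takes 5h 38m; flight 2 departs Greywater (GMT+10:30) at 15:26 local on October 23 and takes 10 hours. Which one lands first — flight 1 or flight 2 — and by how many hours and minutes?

the second, by 4 hours 32 minutes

Flight 1 in UTC: 10:50 + 3:00 = 13:50 on Oct 23.
+5 hours 38 minutes → arrive 19:28 UTC on Oct 23.
Flight 2 in UTC: 15:26 − 10:30 = 04:56 on Oct 23.
+10 hours → arrive 14:56 UTC on Oct 23.
Flight 2 lands earlier by 4 hours 32 minutes.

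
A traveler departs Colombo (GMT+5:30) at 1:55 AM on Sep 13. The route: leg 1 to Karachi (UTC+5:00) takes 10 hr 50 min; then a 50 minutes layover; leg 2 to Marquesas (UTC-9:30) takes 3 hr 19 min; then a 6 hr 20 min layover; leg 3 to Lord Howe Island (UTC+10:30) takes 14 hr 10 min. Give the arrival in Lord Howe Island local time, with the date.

6:24 PM on Sep 14

Convert departure to UTC: 1:55 AM − 5:30 = 8:25 PM UTC on Sep 12.
Add 10 hours and 50 minutes leg 1 → 7:15 AM UTC (Sep 13).
Add 50 minutes layover in Karachi → 8:05 AM UTC.
Add 3 hours and 19 minutes leg 2 → 11:24 AM UTC.
Add 6 hours and 20 minutes layover in Marquesas → 5:44 PM UTC.
Add 14 hours and 10 minutes leg 3 → 7:54 AM UTC (Sep 14).
Lord Howe Island is UTC+10:30, so local arrival = 7:54 AM + 10:30 = 6:24 PM on Sep 14.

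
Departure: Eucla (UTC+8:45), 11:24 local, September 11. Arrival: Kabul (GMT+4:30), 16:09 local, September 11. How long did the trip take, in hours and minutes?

9 hours

Departure in UTC: 11:24 − 8:45 = 02:39 on Sep 11.
Arrival in UTC: 16:09 − 4:30 = 11:39 on Sep 11.
Elapsed = 11:39 − 02:39 = 9 hours.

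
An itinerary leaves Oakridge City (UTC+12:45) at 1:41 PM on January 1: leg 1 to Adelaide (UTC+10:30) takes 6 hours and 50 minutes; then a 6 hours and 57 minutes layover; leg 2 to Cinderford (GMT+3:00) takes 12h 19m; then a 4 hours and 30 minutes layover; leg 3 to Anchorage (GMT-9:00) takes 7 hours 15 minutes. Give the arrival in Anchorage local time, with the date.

Convert departure to UTC: 1:41 PM − 12:45 = 12:56 AM UTC on Jan 1.
Add 6 hours and 50 minutes leg 1 → 7:46 AM UTC.
Add 6 hours and 57 minutes layover in Adelaide → 2:43 PM UTC.
Add 12 hours 19 minutes leg 2 → 3:02 AM UTC (Jan 2).
Add 4 hours 30 minutes layover in Cinderford → 7:32 AM UTC.
Add 7 hours and 15 minutes leg 3 → 2:47 PM UTC.
Anchorage is UTC−9:00, so local arrival = 2:47 PM − 9:00 = 5:47 AM on Jan 2.

5:47 AM on Jan 2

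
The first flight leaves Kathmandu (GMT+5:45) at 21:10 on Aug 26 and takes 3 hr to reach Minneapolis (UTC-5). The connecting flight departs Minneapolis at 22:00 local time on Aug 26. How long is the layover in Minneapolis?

Convert departure to UTC: 21:10 − 5:45 = 15:25 UTC on Aug 26.
Add 3 hours flight time → 18:25 UTC.
Minneapolis is UTC−5:00, so local arrival = 18:25 − 5:00 = 13:25 on Aug 26.
Layover = 22:00 − 13:25 = 8 hours 35 minutes.

8 hours 35 minutes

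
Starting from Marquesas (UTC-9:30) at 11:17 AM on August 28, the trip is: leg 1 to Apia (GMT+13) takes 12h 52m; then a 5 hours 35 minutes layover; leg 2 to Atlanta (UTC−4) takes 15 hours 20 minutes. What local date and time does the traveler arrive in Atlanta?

2:34 AM on August 30

Convert departure to UTC: 11:17 AM + 9:30 = 8:47 PM UTC on Aug 28.
Add 12 hours and 52 minutes leg 1 → 9:39 AM UTC (Aug 29).
Add 5 hours and 35 minutes layover in Apia → 3:14 PM UTC.
Add 15 hours 20 minutes leg 2 → 6:34 AM UTC (Aug 30).
Atlanta is UTC−4:00, so local arrival = 6:34 AM − 4:00 = 2:34 AM on Aug 30.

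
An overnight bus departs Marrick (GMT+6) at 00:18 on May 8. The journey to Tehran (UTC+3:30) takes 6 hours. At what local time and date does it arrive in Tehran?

Convert departure to UTC: 00:18 − 6:00 = 18:18 UTC on May 7.
Add 6 hours travel time → 00:18 UTC (May 8).
Tehran is UTC+3:30, so local arrival = 00:18 + 3:30 = 03:48 on May 8.

03:48 on May 8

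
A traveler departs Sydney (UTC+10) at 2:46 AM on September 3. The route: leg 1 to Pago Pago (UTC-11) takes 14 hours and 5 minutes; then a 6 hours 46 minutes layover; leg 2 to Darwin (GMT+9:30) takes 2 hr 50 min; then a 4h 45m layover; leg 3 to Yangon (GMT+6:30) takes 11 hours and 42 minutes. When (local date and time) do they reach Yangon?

Convert departure to UTC: 2:46 AM − 10:00 = 4:46 PM UTC on Sep 2.
Add 14 hours 5 minutes leg 1 → 6:51 AM UTC (Sep 3).
Add 6 hours and 46 minutes layover in Pago Pago → 1:37 PM UTC.
Add 2 hours and 50 minutes leg 2 → 4:27 PM UTC.
Add 4 hours 45 minutes layover in Darwin → 9:12 PM UTC.
Add 11 hours 42 minutes leg 3 → 8:54 AM UTC (Sep 4).
Yangon is UTC+6:30, so local arrival = 8:54 AM + 6:30 = 3:24 PM on Sep 4.

3:24 PM on Sep 4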